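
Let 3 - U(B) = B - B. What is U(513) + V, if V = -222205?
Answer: -222202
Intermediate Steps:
U(B) = 3 (U(B) = 3 - (B - B) = 3 - 1*0 = 3 + 0 = 3)
U(513) + V = 3 - 222205 = -222202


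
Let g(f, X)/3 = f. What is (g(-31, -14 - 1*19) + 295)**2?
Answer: 40804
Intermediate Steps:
g(f, X) = 3*f
(g(-31, -14 - 1*19) + 295)**2 = (3*(-31) + 295)**2 = (-93 + 295)**2 = 202**2 = 40804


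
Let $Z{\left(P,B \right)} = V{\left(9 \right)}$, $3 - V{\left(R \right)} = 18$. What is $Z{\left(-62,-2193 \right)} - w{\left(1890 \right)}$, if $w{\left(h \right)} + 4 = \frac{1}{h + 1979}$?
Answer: $- \frac{42560}{3869} \approx -11.0$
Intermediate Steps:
$V{\left(R \right)} = -15$ ($V{\left(R \right)} = 3 - 18 = -15$)
$w{\left(h \right)} = -4 + \frac{1}{1979 + h}$ ($w{\left(h \right)} = -4 + \frac{1}{h + 1979} = -4 + \frac{1}{1979 + h}$)
$Z{\left(P,B \right)} = -15$
$Z{\left(-62,-2193 \right)} - w{\left(1890 \right)} = -15 - \frac{-7915 - 7560}{1979 + 1890} = -15 - \frac{-7915 - 7560}{3869} = -15 - \frac{1}{3869} \left(-15475\right) = -15 - - \frac{15475}{3869} = -15 + \frac{15475}{3869} = - \frac{42560}{3869}$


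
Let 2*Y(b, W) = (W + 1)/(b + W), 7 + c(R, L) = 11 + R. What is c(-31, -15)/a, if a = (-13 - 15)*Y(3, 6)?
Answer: 243/98 ≈ 2.4796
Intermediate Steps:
c(R, L) = 4 + R (c(R, L) = -7 + (11 + R) = 4 + R)
Y(b, W) = (1 + W)/(2*(W + b)) (Y(b, W) = ((W + 1)/(b + W))/2 = ((1 + W)/(W + b))/2 = (1 + W)/(2*(W + b)))
a = -98/9 (a = (-13 - 15)*((1 + 6)/(2*(6 + 3))) = -14*7/9 = -28*7/18 = -98/9 ≈ -10.889)
c(-31, -15)/a = (4 - 31)/(-98/9) = -27*(-9/98) = 243/98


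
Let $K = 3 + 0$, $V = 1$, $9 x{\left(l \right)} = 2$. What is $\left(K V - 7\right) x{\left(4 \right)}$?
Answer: $- \frac{8}{9} \approx -0.88889$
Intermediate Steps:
$x{\left(l \right)} = \frac{2}{9}$ ($x{\left(l \right)} = \frac{1}{9} \cdot 2 = \frac{2}{9}$)
$K = 3$
$\left(K V - 7\right) x{\left(4 \right)} = \left(3 \cdot 1 - 7\right) \frac{2}{9} = \left(3 - 7\right) \frac{2}{9} = \left(-4\right) \frac{2}{9} = - \frac{8}{9}$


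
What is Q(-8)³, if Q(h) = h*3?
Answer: -13824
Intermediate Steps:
Q(h) = 3*h
Q(-8)³ = (3*(-8))³ = (-24)³ = -13824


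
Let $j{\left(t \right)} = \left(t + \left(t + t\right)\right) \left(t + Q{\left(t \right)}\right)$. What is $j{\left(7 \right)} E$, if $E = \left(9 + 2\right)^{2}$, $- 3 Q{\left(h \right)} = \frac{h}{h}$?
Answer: $16940$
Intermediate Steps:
$Q{\left(h \right)} = - \frac{1}{3}$ ($Q{\left(h \right)} = - \frac{h \frac{1}{h}}{3} = \left(- \frac{1}{3}\right) 1 = - \frac{1}{3}$)
$j{\left(t \right)} = 3 t \left(- \frac{1}{3} + t\right)$ ($j{\left(t \right)} = \left(t + \left(t + t\right)\right) \left(t - \frac{1}{3}\right) = \left(t + 2 t\right) \left(- \frac{1}{3} + t\right) = 3 t \left(- \frac{1}{3} + t\right)$)
$E = 121$ ($E = 11^{2} = 121$)
$j{\left(7 \right)} E = 7 \left(-1 + 3 \cdot 7\right) 121 = 7 \left(-1 + 21\right) 121 = 7 \cdot 20 \cdot 121 = 140 \cdot 121 = 16940$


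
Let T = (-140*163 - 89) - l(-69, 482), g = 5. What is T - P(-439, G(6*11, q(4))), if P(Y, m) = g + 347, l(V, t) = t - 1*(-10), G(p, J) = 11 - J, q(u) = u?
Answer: -23753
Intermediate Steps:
l(V, t) = 10 + t (l(V, t) = t + 10 = 10 + t)
P(Y, m) = 352 (P(Y, m) = 5 + 347 = 352)
T = -23401 (T = (-140*163 - 89) - (10 + 482) = (-22820 - 89) - 1*492 = -22909 - 492 = -23401)
T - P(-439, G(6*11, q(4))) = -23401 - 1*352 = -23401 - 352 = -23753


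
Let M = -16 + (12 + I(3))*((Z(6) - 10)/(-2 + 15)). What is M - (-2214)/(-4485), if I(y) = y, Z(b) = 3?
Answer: -36733/1495 ≈ -24.571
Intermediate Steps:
M = -313/13 (M = -16 + (12 + 3)*((3 - 10)/(-2 + 15)) = -16 + 15*(-7/13) = -16 - 105/13 = -313/13 ≈ -24.077)
M - (-2214)/(-4485) = -313/13 - (-2214)/(-4485) = -313/13 - (-2214)*(-1)/4485 = -313/13 - 1*738/1495 = -313/13 - 738/1495 = -36733/1495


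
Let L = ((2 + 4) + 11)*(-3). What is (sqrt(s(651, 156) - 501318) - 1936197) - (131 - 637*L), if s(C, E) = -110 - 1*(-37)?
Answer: -1968815 + I*sqrt(501391) ≈ -1.9688e+6 + 708.09*I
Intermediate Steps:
s(C, E) = -73 (s(C, E) = -110 + 37 = -73)
L = -51 (L = (6 + 11)*(-3) = 17*(-3) = -51)
(sqrt(s(651, 156) - 501318) - 1936197) - (131 - 637*L) = (sqrt(-73 - 501318) - 1936197) - (131 - 637*(-51)) = (sqrt(-501391) - 1936197) - (131 + 32487) = (I*sqrt(501391) - 1936197) - 1*32618 = (-1936197 + I*sqrt(501391)) - 32618 = -1968815 + I*sqrt(501391)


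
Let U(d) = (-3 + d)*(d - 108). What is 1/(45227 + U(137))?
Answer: 1/49113 ≈ 2.0361e-5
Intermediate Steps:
U(d) = (-108 + d)*(-3 + d) (U(d) = (-3 + d)*(-108 + d) = (-108 + d)*(-3 + d))
1/(45227 + U(137)) = 1/(45227 + (324 + 137² - 111*137)) = 1/(45227 + (324 + 18769 - 15207)) = 1/(45227 + 3886) = 1/49113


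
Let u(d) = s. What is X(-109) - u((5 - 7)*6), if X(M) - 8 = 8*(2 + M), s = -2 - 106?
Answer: -740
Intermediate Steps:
s = -108
u(d) = -108
X(M) = 24 + 8*M (X(M) = 8 + 8*(2 + M) = 8 + (16 + 8*M) = 24 + 8*M)
X(-109) - u((5 - 7)*6) = (24 + 8*(-109)) - 1*(-108) = (24 - 872) + 108 = -848 + 108 = -740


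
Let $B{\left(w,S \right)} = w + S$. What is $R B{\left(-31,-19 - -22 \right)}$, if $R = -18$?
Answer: $504$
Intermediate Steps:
$B{\left(w,S \right)} = S + w$
$R B{\left(-31,-19 - -22 \right)} = - 18 \left(\left(-19 - -22\right) - 31\right) = - 18 \left(\left(-19 + 22\right) - 31\right) = - 18 \left(3 - 31\right) = \left(-18\right) \left(-28\right) = 504$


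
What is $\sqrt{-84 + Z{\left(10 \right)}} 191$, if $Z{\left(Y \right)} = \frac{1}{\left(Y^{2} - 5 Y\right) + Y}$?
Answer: $\frac{191 i \sqrt{75585}}{30} \approx 1750.4 i$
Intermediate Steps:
$Z{\left(Y \right)} = \frac{1}{Y^{2} - 4 Y}$
$\sqrt{-84 + Z{\left(10 \right)}} 191 = \sqrt{-84 + \frac{1}{10 \left(-4 + 10\right)}} 191 = \sqrt{-84 + \frac{1}{10 \cdot 6}} \cdot 191 = \sqrt{-84 + \frac{1}{10} \cdot \frac{1}{6}} \cdot 191 = \sqrt{-84 + \frac{1}{60}} \cdot 191 = \sqrt{- \frac{5039}{60}} \cdot 191 = \frac{i \sqrt{75585}}{30} \cdot 191 = \frac{191 i \sqrt{75585}}{30}$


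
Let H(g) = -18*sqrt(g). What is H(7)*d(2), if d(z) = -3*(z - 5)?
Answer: -162*sqrt(7) ≈ -428.61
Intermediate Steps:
d(z) = 15 - 3*z (d(z) = -3*(-5 + z) = 15 - 3*z)
H(7)*d(2) = (-18*sqrt(7))*(15 - 3*2) = (-18*sqrt(7))*(15 - 6) = -18*sqrt(7)*9 = -162*sqrt(7)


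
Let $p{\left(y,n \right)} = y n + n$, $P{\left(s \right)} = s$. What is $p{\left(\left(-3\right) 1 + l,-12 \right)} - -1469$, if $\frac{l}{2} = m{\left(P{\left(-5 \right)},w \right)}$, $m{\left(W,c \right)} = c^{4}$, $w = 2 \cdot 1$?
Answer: $1109$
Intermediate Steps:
$w = 2$
$l = 32$ ($l = 2 \cdot 2^{4} = 2 \cdot 16 = 32$)
$p{\left(y,n \right)} = n + n y$ ($p{\left(y,n \right)} = n y + n = n + n y$)
$p{\left(\left(-3\right) 1 + l,-12 \right)} - -1469 = - 12 \left(1 + \left(\left(-3\right) 1 + 32\right)\right) - -1469 = - 12 \left(1 + \left(-3 + 32\right)\right) + 1469 = - 12 \left(1 + 29\right) + 1469 = \left(-12\right) 30 + 1469 = -360 + 1469 = 1109$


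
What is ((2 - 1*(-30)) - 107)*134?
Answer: -10050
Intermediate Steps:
((2 - 1*(-30)) - 107)*134 = ((2 + 30) - 107)*134 = (32 - 107)*134 = -75*134 = -10050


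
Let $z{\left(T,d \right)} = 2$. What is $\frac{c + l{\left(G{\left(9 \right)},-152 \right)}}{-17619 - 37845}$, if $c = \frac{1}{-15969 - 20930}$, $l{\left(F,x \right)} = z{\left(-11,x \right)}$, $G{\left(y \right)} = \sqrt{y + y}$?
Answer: $- \frac{24599}{682188712} \approx -3.6059 \cdot 10^{-5}$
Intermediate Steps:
$G{\left(y \right)} = \sqrt{2} \sqrt{y}$ ($G{\left(y \right)} = \sqrt{2 y} = \sqrt{2} \sqrt{y}$)
$l{\left(F,x \right)} = 2$
$c = - \frac{1}{36899}$ ($c = \frac{1}{-36899} = - \frac{1}{36899} \approx -2.7101 \cdot 10^{-5}$)
$\frac{c + l{\left(G{\left(9 \right)},-152 \right)}}{-17619 - 37845} = \frac{- \frac{1}{36899} + 2}{-17619 - 37845} = \frac{73797}{36899 \left(-55464\right)} = \frac{73797}{36899} \left(- \frac{1}{55464}\right) = - \frac{24599}{682188712}$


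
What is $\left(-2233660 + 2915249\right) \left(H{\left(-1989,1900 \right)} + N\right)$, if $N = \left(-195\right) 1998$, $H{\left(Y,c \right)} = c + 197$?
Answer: $-264124598157$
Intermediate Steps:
$H{\left(Y,c \right)} = 197 + c$
$N = -389610$
$\left(-2233660 + 2915249\right) \left(H{\left(-1989,1900 \right)} + N\right) = \left(-2233660 + 2915249\right) \left(\left(197 + 1900\right) - 389610\right) = 681589 \left(2097 - 389610\right) = 681589 \left(-387513\right) = -264124598157$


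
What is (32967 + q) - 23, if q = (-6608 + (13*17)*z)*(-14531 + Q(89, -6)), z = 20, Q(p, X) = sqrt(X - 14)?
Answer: 31826772 - 4376*I*sqrt(5) ≈ 3.1827e+7 - 9785.0*I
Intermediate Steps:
Q(p, X) = sqrt(-14 + X)
q = 31793828 - 4376*I*sqrt(5) (q = (-6608 + (13*17)*20)*(-14531 + sqrt(-14 - 6)) = (-6608 + 221*20)*(-14531 + sqrt(-20)) = (-6608 + 4420)*(-14531 + 2*I*sqrt(5)) = -2188*(-14531 + 2*I*sqrt(5)) = 31793828 - 4376*I*sqrt(5) ≈ 3.1794e+7 - 9785.0*I)
(32967 + q) - 23 = (32967 + (31793828 - 4376*I*sqrt(5))) - 23 = (31826795 - 4376*I*sqrt(5)) - 23 = 31826772 - 4376*I*sqrt(5)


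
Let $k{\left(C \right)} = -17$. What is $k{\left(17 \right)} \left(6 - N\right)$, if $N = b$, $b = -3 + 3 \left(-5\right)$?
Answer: $-408$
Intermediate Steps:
$b = -18$ ($b = -3 - 15 = -18$)
$N = -18$
$k{\left(17 \right)} \left(6 - N\right) = - 17 \left(6 - -18\right) = - 17 \left(6 + 18\right) = \left(-17\right) 24 = -408$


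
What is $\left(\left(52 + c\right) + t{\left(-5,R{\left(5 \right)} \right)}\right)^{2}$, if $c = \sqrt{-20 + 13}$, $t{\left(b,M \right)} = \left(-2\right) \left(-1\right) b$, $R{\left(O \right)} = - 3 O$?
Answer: $\left(42 + i \sqrt{7}\right)^{2} \approx 1757.0 + 222.24 i$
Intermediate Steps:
$t{\left(b,M \right)} = 2 b$
$c = i \sqrt{7}$ ($c = \sqrt{-7} = i \sqrt{7} \approx 2.6458 i$)
$\left(\left(52 + c\right) + t{\left(-5,R{\left(5 \right)} \right)}\right)^{2} = \left(\left(52 + i \sqrt{7}\right) + 2 \left(-5\right)\right)^{2} = \left(\left(52 + i \sqrt{7}\right) - 10\right)^{2} = \left(42 + i \sqrt{7}\right)^{2}$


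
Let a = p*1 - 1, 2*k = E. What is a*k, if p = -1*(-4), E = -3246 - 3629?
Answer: -20625/2 ≈ -10313.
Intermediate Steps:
E = -6875
k = -6875/2 (k = (½)*(-6875) = -6875/2 ≈ -3437.5)
p = 4
a = 3 (a = 4*1 - 1 = 4 - 1 = 3)
a*k = 3*(-6875/2) = -20625/2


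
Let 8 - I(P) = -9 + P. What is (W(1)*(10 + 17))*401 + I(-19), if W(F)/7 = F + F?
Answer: 151614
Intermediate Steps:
W(F) = 14*F (W(F) = 7*(F + F) = 7*(2*F) = 14*F)
I(P) = 17 - P (I(P) = 8 - (-9 + P) = 8 + (9 - P) = 17 - P)
(W(1)*(10 + 17))*401 + I(-19) = ((14*1)*(10 + 17))*401 + (17 - 1*(-19)) = (14*27)*401 + (17 + 19) = 378*401 + 36 = 151578 + 36 = 151614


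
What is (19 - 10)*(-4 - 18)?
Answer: -198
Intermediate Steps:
(19 - 10)*(-4 - 18) = 9*(-22) = -198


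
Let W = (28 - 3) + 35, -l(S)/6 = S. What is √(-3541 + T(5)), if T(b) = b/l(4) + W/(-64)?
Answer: I*√510069/12 ≈ 59.516*I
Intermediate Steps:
l(S) = -6*S
W = 60 (W = 25 + 35 = 60)
T(b) = -15/16 - b/24 (T(b) = b/((-6*4)) + 60/(-64) = b/(-24) + 60*(-1/64) = b*(-1/24) - 15/16 = -b/24 - 15/16 = -15/16 - b/24)
√(-3541 + T(5)) = √(-3541 + (-15/16 - 1/24*5)) = √(-3541 + (-15/16 - 5/24)) = √(-3541 - 55/48) = √(-170023/48) = I*√510069/12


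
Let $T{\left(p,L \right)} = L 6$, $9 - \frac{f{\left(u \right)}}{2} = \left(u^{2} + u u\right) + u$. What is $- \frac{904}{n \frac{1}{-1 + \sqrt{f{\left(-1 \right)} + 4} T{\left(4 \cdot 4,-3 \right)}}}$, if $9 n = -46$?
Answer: $- \frac{4068}{23} - \frac{146448 \sqrt{5}}{23} \approx -14415.0$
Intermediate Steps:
$n = - \frac{46}{9}$ ($n = \frac{1}{9} \left(-46\right) = - \frac{46}{9} \approx -5.1111$)
$f{\left(u \right)} = 18 - 4 u^{2} - 2 u$ ($f{\left(u \right)} = 18 - 2 \left(\left(u^{2} + u u\right) + u\right) = 18 - 2 \left(\left(u^{2} + u^{2}\right) + u\right) = 18 - 2 \left(2 u^{2} + u\right) = 18 - 2 \left(u + 2 u^{2}\right) = 18 - \left(2 u + 4 u^{2}\right) = 18 - 4 u^{2} - 2 u$)
$T{\left(p,L \right)} = 6 L$
$- \frac{904}{n \frac{1}{-1 + \sqrt{f{\left(-1 \right)} + 4} T{\left(4 \cdot 4,-3 \right)}}} = - \frac{904}{\left(- \frac{46}{9}\right) \frac{1}{-1 + \sqrt{\left(18 - 4 \left(-1\right)^{2} - -2\right) + 4} \cdot 6 \left(-3\right)}} = - \frac{904}{\left(- \frac{46}{9}\right) \frac{1}{-1 + \sqrt{\left(18 - 4 + 2\right) + 4} \left(-18\right)}} = - \frac{904}{\left(- \frac{46}{9}\right) \frac{1}{-1 + \sqrt{16 + 4} \left(-18\right)}} = - \frac{904}{\left(- \frac{46}{9}\right) \frac{1}{-1 + \sqrt{20} \left(-18\right)}} = - \frac{904}{\left(- \frac{46}{9}\right) \frac{1}{-1 + 2 \sqrt{5} \left(-18\right)}} = - \frac{904}{\left(- \frac{46}{9}\right) \frac{1}{-1 - 36 \sqrt{5}}} = - 904 \left(\frac{9}{46} + \frac{162 \sqrt{5}}{23}\right) = - \frac{4068}{23} - \frac{146448 \sqrt{5}}{23}$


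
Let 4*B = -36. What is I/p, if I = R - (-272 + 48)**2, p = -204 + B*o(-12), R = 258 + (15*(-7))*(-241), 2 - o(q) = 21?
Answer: 24613/33 ≈ 745.85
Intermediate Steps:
o(q) = -19 (o(q) = 2 - 1*21 = 2 - 21 = -19)
R = 25563 (R = 258 - 105*(-241) = 258 + 25305 = 25563)
B = -9 (B = (1/4)*(-36) = -9)
p = -33 (p = -204 - 9*(-19) = -204 + 171 = -33)
I = -24613 (I = 25563 - (-272 + 48)**2 = 25563 - 1*(-224)**2 = 25563 - 1*50176 = 25563 - 50176 = -24613)
I/p = -24613/(-33) = -24613*(-1/33) = 24613/33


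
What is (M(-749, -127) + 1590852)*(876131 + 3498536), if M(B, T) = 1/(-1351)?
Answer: 9402213900855017/1351 ≈ 6.9594e+12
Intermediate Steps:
M(B, T) = -1/1351
(M(-749, -127) + 1590852)*(876131 + 3498536) = (-1/1351 + 1590852)*(876131 + 3498536) = (2149241051/1351)*4374667 = 9402213900855017/1351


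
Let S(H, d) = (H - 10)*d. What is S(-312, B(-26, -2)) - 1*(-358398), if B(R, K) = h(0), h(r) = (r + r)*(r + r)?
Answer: 358398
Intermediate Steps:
h(r) = 4*r² (h(r) = (2*r)*(2*r) = 4*r²)
B(R, K) = 0 (B(R, K) = 4*0² = 4*0 = 0)
S(H, d) = d*(-10 + H) (S(H, d) = (-10 + H)*d = d*(-10 + H))
S(-312, B(-26, -2)) - 1*(-358398) = 0*(-10 - 312) - 1*(-358398) = 0*(-322) + 358398 = 0 + 358398 = 358398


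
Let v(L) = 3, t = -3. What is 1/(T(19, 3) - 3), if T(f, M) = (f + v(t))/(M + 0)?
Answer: 3/13 ≈ 0.23077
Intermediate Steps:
T(f, M) = (3 + f)/M (T(f, M) = (f + 3)/(M + 0) = (3 + f)/M)
1/(T(19, 3) - 3) = 1/((3 + 19)/3 - 3) = 1/((1/3)*22 - 3) = 1/(22/3 - 3) = 1/(13/3) = 3/13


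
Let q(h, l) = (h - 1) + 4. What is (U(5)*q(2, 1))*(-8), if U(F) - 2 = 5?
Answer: -280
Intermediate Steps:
U(F) = 7 (U(F) = 2 + 5 = 7)
q(h, l) = 3 + h (q(h, l) = (-1 + h) + 4 = 3 + h)
(U(5)*q(2, 1))*(-8) = (7*(3 + 2))*(-8) = (7*5)*(-8) = 35*(-8) = -280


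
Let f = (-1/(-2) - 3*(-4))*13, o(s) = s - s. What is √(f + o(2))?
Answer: 5*√26/2 ≈ 12.748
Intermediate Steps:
o(s) = 0
f = 325/2 (f = (-1*(-½) + 12)*13 = (½ + 12)*13 = (25/2)*13 = 325/2 ≈ 162.50)
√(f + o(2)) = √(325/2 + 0) = √(325/2) = 5*√26/2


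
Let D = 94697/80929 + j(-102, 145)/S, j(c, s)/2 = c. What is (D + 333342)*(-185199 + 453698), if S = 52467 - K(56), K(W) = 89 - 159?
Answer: 380542943078130455161/4251766873 ≈ 8.9502e+10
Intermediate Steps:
K(W) = -70
j(c, s) = 2*c
S = 52537 (S = 52467 - 1*(-70) = 52467 + 70 = 52537)
D = 4958586773/4251766873 (D = 94697/80929 + (2*(-102))/52537 = 94697*(1/80929) - 204*1/52537 = 94697/80929 - 204/52537 = 4958586773/4251766873 ≈ 1.1662)
(D + 333342)*(-185199 + 453698) = (4958586773/4251766873 + 333342)*(-185199 + 453698) = (1417297431566339/4251766873)*268499 = 380542943078130455161/4251766873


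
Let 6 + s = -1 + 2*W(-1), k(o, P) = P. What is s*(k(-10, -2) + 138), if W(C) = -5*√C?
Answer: -952 - 1360*I ≈ -952.0 - 1360.0*I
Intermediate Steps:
s = -7 - 10*I (s = -6 + (-1 + 2*(-5*I)) = -6 + (-1 - 10*I) = -7 - 10*I ≈ -7.0 - 10.0*I)
s*(k(-10, -2) + 138) = (-7 - 10*I)*(-2 + 138) = (-7 - 10*I)*136 = -952 - 1360*I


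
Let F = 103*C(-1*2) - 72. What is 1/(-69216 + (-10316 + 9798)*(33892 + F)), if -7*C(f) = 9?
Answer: -1/17519378 ≈ -5.7080e-8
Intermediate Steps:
C(f) = -9/7 (C(f) = -1/7*9 = -9/7)
F = -1431/7 (F = 103*(-9/7) - 72 = -927/7 - 72 = -1431/7 ≈ -204.43)
1/(-69216 + (-10316 + 9798)*(33892 + F)) = 1/(-69216 + (-10316 + 9798)*(33892 - 1431/7)) = 1/(-69216 - 518*235813/7) = 1/(-69216 - 17450162) = 1/(-17519378) = -1/17519378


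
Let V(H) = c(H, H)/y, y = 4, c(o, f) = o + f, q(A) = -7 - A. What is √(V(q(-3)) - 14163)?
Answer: I*√14165 ≈ 119.02*I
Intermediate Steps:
c(o, f) = f + o
V(H) = H/2 (V(H) = (H + H)/4 = (2*H)*(¼) = H/2)
√(V(q(-3)) - 14163) = √((-7 - 1*(-3))/2 - 14163) = √((-7 + 3)/2 - 14163) = √((½)*(-4) - 14163) = √(-2 - 14163) = √(-14165) = I*√14165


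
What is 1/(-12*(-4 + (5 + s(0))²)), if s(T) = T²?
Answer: -1/252 ≈ -0.0039683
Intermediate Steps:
1/(-12*(-4 + (5 + s(0))²)) = 1/(-12*(-4 + (5 + 0²)²)) = 1/(-12*(-4 + (5 + 0)²)) = 1/(-12*(-4 + 5²)) = 1/(-12*(-4 + 25)) = 1/(-12*21) = 1/(-252) = -1/252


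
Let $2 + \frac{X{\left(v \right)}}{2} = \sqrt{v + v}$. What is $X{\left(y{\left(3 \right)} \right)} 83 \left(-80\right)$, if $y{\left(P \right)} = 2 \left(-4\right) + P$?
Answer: $26560 - 13280 i \sqrt{10} \approx 26560.0 - 41995.0 i$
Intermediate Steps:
$y{\left(P \right)} = -8 + P$
$X{\left(v \right)} = -4 + 2 \sqrt{2} \sqrt{v}$ ($X{\left(v \right)} = -4 + 2 \sqrt{v + v} = -4 + 2 \sqrt{2 v} = -4 + 2 \sqrt{2} \sqrt{v}$)
$X{\left(y{\left(3 \right)} \right)} 83 \left(-80\right) = \left(-4 + 2 \sqrt{2} \sqrt{-8 + 3}\right) 83 \left(-80\right) = \left(-4 + 2 \sqrt{2} \sqrt{-5}\right) 83 \left(-80\right) = \left(-4 + 2 \sqrt{2} i \sqrt{5}\right) 83 \left(-80\right) = \left(-4 + 2 i \sqrt{10}\right) 83 \left(-80\right) = \left(-332 + 166 i \sqrt{10}\right) \left(-80\right) = 26560 - 13280 i \sqrt{10}$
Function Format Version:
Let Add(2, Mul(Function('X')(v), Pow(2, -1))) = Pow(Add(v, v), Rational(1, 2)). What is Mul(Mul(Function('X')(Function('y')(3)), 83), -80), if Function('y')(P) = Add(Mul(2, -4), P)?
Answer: Add(26560, Mul(-13280, I, Pow(10, Rational(1, 2)))) ≈ Add(26560., Mul(-41995., I))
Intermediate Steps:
Function('y')(P) = Add(-8, P)
Function('X')(v) = Add(-4, Mul(2, Pow(2, Rational(1, 2)), Pow(v, Rational(1, 2)))) (Function('X')(v) = Add(-4, Mul(2, Pow(Add(v, v), Rational(1, 2)))) = Add(-4, Mul(2, Pow(Mul(2, v), Rational(1, 2)))) = Add(-4, Mul(2, Mul(Pow(2, Rational(1, 2)), Pow(v, Rational(1, 2))))) = Add(-4, Mul(2, Pow(2, Rational(1, 2)), Pow(v, Rational(1, 2)))))
Mul(Mul(Function('X')(Function('y')(3)), 83), -80) = Mul(Mul(Add(-4, Mul(2, Pow(2, Rational(1, 2)), Pow(Add(-8, 3), Rational(1, 2)))), 83), -80) = Mul(Mul(Add(-4, Mul(2, Pow(2, Rational(1, 2)), Pow(-5, Rational(1, 2)))), 83), -80) = Mul(Mul(Add(-4, Mul(2, Pow(2, Rational(1, 2)), Mul(I, Pow(5, Rational(1, 2))))), 83), -80) = Mul(Mul(Add(-4, Mul(2, I, Pow(10, Rational(1, 2)))), 83), -80) = Mul(Add(-332, Mul(166, I, Pow(10, Rational(1, 2)))), -80) = Add(26560, Mul(-13280, I, Pow(10, Rational(1, 2))))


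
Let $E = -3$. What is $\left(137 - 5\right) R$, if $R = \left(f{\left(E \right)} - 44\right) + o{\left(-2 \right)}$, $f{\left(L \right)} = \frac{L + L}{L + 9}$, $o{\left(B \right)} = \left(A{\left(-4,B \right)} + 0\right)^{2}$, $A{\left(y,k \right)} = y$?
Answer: $-3828$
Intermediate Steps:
$o{\left(B \right)} = 16$ ($o{\left(B \right)} = \left(-4 + 0\right)^{2} = \left(-4\right)^{2} = 16$)
$f{\left(L \right)} = \frac{2 L}{9 + L}$
$R = -29$ ($R = \left(2 \left(-3\right) \frac{1}{9 - 3} - 44\right) + 16 = \left(2 \left(-3\right) \frac{1}{6} - 44\right) + 16 = \left(-1 - 44\right) + 16 = -45 + 16 = -29$)
$\left(137 - 5\right) R = \left(137 - 5\right) \left(-29\right) = 132 \left(-29\right) = -3828$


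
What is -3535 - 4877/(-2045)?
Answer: -7224198/2045 ≈ -3532.6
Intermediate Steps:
-3535 - 4877/(-2045) = -3535 - 4877*(-1/2045) = -3535 + 4877/2045 = -7224198/2045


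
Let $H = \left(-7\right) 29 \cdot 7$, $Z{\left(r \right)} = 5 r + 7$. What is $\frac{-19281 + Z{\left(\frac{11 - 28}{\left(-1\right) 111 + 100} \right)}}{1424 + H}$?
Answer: $- \frac{70643}{11} \approx -6422.1$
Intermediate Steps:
$Z{\left(r \right)} = 7 + 5 r$
$H = -1421$ ($H = \left(-203\right) 7 = -1421$)
$\frac{-19281 + Z{\left(\frac{11 - 28}{\left(-1\right) 111 + 100} \right)}}{1424 + H} = \frac{-19281 + \left(7 + 5 \frac{11 - 28}{\left(-1\right) 111 + 100}\right)}{1424 - 1421} = \frac{-19281 + \left(7 + 5 \left(- \frac{17}{-111 + 100}\right)\right)}{3} = \left(-19281 + \left(7 + 5 \left(- \frac{17}{-11}\right)\right)\right) \frac{1}{3} = \left(-19281 + \left(7 + 5 \left(\left(-17\right) \left(- \frac{1}{11}\right)\right)\right)\right) \frac{1}{3} = \left(-19281 + \left(7 + 5 \cdot \frac{17}{11}\right)\right) \frac{1}{3} = \left(-19281 + \left(7 + \frac{85}{11}\right)\right) \frac{1}{3} = \left(-19281 + \frac{162}{11}\right) \frac{1}{3} = \left(- \frac{211929}{11}\right) \frac{1}{3} = - \frac{70643}{11}$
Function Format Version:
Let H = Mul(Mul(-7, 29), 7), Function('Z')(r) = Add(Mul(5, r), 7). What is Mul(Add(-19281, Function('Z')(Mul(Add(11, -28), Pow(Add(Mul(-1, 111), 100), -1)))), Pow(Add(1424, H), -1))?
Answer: Rational(-70643, 11) ≈ -6422.1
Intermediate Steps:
Function('Z')(r) = Add(7, Mul(5, r))
H = -1421 (H = Mul(-203, 7) = -1421)
Mul(Add(-19281, Function('Z')(Mul(Add(11, -28), Pow(Add(Mul(-1, 111), 100), -1)))), Pow(Add(1424, H), -1)) = Mul(Add(-19281, Add(7, Mul(5, Mul(Add(11, -28), Pow(Add(Mul(-1, 111), 100), -1))))), Pow(Add(1424, -1421), -1)) = Mul(Add(-19281, Add(7, Mul(5, Mul(-17, Pow(Add(-111, 100), -1))))), Pow(3, -1)) = Mul(Add(-19281, Add(7, Mul(5, Mul(-17, Pow(-11, -1))))), Rational(1, 3)) = Mul(Add(-19281, Add(7, Mul(5, Mul(-17, Rational(-1, 11))))), Rational(1, 3)) = Mul(Add(-19281, Add(7, Mul(5, Rational(17, 11)))), Rational(1, 3)) = Mul(Add(-19281, Add(7, Rational(85, 11))), Rational(1, 3)) = Mul(Add(-19281, Rational(162, 11)), Rational(1, 3)) = Mul(Rational(-211929, 11), Rational(1, 3)) = Rational(-70643, 11)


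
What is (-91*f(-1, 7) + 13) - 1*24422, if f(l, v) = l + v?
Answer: -24955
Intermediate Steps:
(-91*f(-1, 7) + 13) - 1*24422 = (-91*(-1 + 7) + 13) - 1*24422 = (-91*6 + 13) - 24422 = (-546 + 13) - 24422 = -533 - 24422 = -24955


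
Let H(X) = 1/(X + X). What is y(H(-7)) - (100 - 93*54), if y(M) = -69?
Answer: 4853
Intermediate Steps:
H(X) = 1/(2*X)
y(H(-7)) - (100 - 93*54) = -69 - (100 - 93*54) = -69 - (100 - 5022) = -69 - 1*(-4922) = -69 + 4922 = 4853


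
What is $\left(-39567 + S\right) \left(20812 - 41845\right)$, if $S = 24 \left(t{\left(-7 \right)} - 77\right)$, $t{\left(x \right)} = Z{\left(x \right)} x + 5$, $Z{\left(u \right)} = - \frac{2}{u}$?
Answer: $869567319$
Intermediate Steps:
$t{\left(x \right)} = 3$ ($t{\left(x \right)} = - \frac{2}{x} x + 5 = -2 + 5 = 3$)
$S = -1776$ ($S = 24 \left(3 - 77\right) = 24 \left(-74\right) = -1776$)
$\left(-39567 + S\right) \left(20812 - 41845\right) = \left(-39567 - 1776\right) \left(20812 - 41845\right) = \left(-41343\right) \left(-21033\right) = 869567319$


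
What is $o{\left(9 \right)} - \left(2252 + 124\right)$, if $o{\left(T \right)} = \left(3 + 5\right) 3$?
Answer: $-2352$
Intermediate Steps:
$o{\left(T \right)} = 24$ ($o{\left(T \right)} = 8 \cdot 3 = 24$)
$o{\left(9 \right)} - \left(2252 + 124\right) = 24 - \left(2252 + 124\right) = 24 - 2376 = -2352$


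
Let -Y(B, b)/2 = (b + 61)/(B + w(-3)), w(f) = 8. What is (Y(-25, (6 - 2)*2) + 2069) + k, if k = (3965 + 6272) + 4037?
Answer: 277969/17 ≈ 16351.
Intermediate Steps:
Y(B, b) = -2*(61 + b)/(8 + B) (Y(B, b) = -2*(b + 61)/(B + 8) = -2*(61 + b)/(8 + B))
k = 14274 (k = 10237 + 4037 = 14274)
(Y(-25, (6 - 2)*2) + 2069) + k = (2*(-61 - (6 - 2)*2)/(8 - 25) + 2069) + 14274 = (2*(-61 - 4*2)/(-17) + 2069) + 14274 = (2*(-1/17)*(-61 - 1*8) + 2069) + 14274 = (2*(-1/17)*(-61 - 8) + 2069) + 14274 = (2*(-1/17)*(-69) + 2069) + 14274 = (138/17 + 2069) + 14274 = 35311/17 + 14274 = 277969/17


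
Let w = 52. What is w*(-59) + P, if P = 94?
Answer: -2974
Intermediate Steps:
w*(-59) + P = 52*(-59) + 94 = -3068 + 94 = -2974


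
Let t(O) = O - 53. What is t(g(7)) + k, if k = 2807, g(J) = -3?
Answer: 2751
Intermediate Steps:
t(O) = -53 + O
t(g(7)) + k = (-53 - 3) + 2807 = -56 + 2807 = 2751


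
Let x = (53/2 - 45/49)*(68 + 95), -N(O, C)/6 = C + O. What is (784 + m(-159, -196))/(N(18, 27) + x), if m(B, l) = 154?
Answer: 91924/382181 ≈ 0.24052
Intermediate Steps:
N(O, C) = -6*C - 6*O (N(O, C) = -6*(C + O) = -6*C - 6*O)
x = 408641/98 (x = (53*(½) - 45*1/49)*163 = (53/2 - 45/49)*163 = (2507/98)*163 = 408641/98 ≈ 4169.8)
(784 + m(-159, -196))/(N(18, 27) + x) = (784 + 154)/((-6*27 - 6*18) + 408641/98) = 938/((-162 - 108) + 408641/98) = 938/(-270 + 408641/98) = 938/(382181/98) = 938*(98/382181) = 91924/382181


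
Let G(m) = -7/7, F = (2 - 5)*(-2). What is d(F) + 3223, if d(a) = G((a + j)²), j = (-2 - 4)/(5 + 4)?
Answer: 3222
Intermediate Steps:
j = -⅔ (j = -6/9 = -6*⅑ = -⅔ ≈ -0.66667)
F = 6 (F = -3*(-2) = 6)
G(m) = -1 (G(m) = -7*⅐ = -1)
d(a) = -1
d(F) + 3223 = -1 + 3223 = 3222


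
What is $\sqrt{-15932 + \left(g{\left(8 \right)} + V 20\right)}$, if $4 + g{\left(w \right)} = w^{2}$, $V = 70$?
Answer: $6 i \sqrt{402} \approx 120.3 i$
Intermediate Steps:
$g{\left(w \right)} = -4 + w^{2}$
$\sqrt{-15932 + \left(g{\left(8 \right)} + V 20\right)} = \sqrt{-15932 + \left(\left(-4 + 8^{2}\right) + 70 \cdot 20\right)} = \sqrt{-15932 + \left(\left(-4 + 64\right) + 1400\right)} = \sqrt{-15932 + \left(60 + 1400\right)} = \sqrt{-15932 + 1460} = \sqrt{-14472} = 6 i \sqrt{402}$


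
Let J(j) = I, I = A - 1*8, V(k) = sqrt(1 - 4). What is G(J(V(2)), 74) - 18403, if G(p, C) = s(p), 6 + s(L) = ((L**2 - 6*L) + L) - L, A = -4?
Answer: -18193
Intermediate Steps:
V(k) = I*sqrt(3) (V(k) = sqrt(-3) = I*sqrt(3))
I = -12 (I = -4 - 1*8 = -4 - 8 = -12)
J(j) = -12
s(L) = -6 + L**2 - 6*L (s(L) = -6 + (((L**2 - 6*L) + L) - L) = -6 + ((L**2 - 5*L) - L) = -6 + (L**2 - 6*L) = -6 + L**2 - 6*L)
G(p, C) = -6 + p**2 - 6*p
G(J(V(2)), 74) - 18403 = (-6 + (-12)**2 - 6*(-12)) - 18403 = (-6 + 144 + 72) - 18403 = 210 - 18403 = -18193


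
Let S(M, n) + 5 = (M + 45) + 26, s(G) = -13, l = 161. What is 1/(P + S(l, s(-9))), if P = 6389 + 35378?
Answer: 1/41994 ≈ 2.3813e-5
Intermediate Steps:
S(M, n) = 66 + M (S(M, n) = -5 + ((M + 45) + 26) = -5 + ((45 + M) + 26) = -5 + (71 + M) = 66 + M)
P = 41767
1/(P + S(l, s(-9))) = 1/(41767 + (66 + 161)) = 1/(41767 + 227) = 1/41994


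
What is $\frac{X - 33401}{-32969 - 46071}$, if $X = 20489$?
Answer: $\frac{807}{4940} \approx 0.16336$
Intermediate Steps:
$\frac{X - 33401}{-32969 - 46071} = \frac{20489 - 33401}{-32969 - 46071} = - \frac{12912}{-79040} = \left(-12912\right) \left(- \frac{1}{79040}\right) = \frac{807}{4940}$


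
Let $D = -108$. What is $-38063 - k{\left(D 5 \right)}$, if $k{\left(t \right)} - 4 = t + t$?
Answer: $-36987$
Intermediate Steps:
$k{\left(t \right)} = 4 + 2 t$ ($k{\left(t \right)} = 4 + \left(t + t\right) = 4 + 2 t$)
$-38063 - k{\left(D 5 \right)} = -38063 - \left(4 + 2 \left(\left(-108\right) 5\right)\right) = -38063 - \left(4 + 2 \left(-540\right)\right) = -38063 - \left(4 - 1080\right) = -38063 - -1076 = -38063 + 1076 = -36987$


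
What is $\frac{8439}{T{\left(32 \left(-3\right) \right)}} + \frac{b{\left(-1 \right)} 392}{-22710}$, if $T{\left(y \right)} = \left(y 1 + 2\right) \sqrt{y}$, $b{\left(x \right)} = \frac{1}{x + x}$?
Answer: $\frac{98}{11355} + \frac{2813 i \sqrt{6}}{752} \approx 0.0086306 + 9.1628 i$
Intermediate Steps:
$b{\left(x \right)} = \frac{1}{2 x}$
$T{\left(y \right)} = \sqrt{y} \left(2 + y\right)$ ($T{\left(y \right)} = \left(y + 2\right) \sqrt{y} = \left(2 + y\right) \sqrt{y} = \sqrt{y} \left(2 + y\right)$)
$\frac{8439}{T{\left(32 \left(-3\right) \right)}} + \frac{b{\left(-1 \right)} 392}{-22710} = \frac{8439}{\sqrt{32 \left(-3\right)} \left(2 + 32 \left(-3\right)\right)} + \frac{\frac{1}{2 \left(-1\right)} 392}{-22710} = \frac{8439}{\sqrt{-96} \left(2 - 96\right)} + \frac{1}{2} \left(-1\right) 392 \left(- \frac{1}{22710}\right) = \frac{8439}{4 i \sqrt{6} \left(-94\right)} + \left(- \frac{1}{2}\right) 392 \left(- \frac{1}{22710}\right) = \frac{8439}{\left(-376\right) i \sqrt{6}} - - \frac{98}{11355} = 8439 \frac{i \sqrt{6}}{2256} + \frac{98}{11355} = \frac{2813 i \sqrt{6}}{752} + \frac{98}{11355} = \frac{98}{11355} + \frac{2813 i \sqrt{6}}{752}$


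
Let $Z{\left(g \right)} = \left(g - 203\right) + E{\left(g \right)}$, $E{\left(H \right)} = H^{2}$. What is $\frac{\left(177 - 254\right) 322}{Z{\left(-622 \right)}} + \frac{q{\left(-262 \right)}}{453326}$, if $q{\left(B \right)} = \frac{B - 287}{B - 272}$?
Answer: $- \frac{2000607493435}{31151883637652} \approx -0.064221$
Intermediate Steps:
$q{\left(B \right)} = \frac{-287 + B}{-272 + B}$
$Z{\left(g \right)} = -203 + g + g^{2}$ ($Z{\left(g \right)} = \left(g - 203\right) + g^{2} = \left(-203 + g\right) + g^{2} = -203 + g + g^{2}$)
$\frac{\left(177 - 254\right) 322}{Z{\left(-622 \right)}} + \frac{q{\left(-262 \right)}}{453326} = \frac{\left(177 - 254\right) 322}{-203 - 622 + \left(-622\right)^{2}} + \frac{\frac{1}{-272 - 262} \left(-287 - 262\right)}{453326} = \frac{\left(-77\right) 322}{-203 - 622 + 386884} + \frac{1}{-534} \left(-549\right) \frac{1}{453326} = - \frac{24794}{386059} + \left(- \frac{1}{534}\right) \left(-549\right) \frac{1}{453326} = \left(-24794\right) \frac{1}{386059} + \frac{183}{178} \cdot \frac{1}{453326} = - \frac{24794}{386059} + \frac{183}{80692028} = - \frac{2000607493435}{31151883637652}$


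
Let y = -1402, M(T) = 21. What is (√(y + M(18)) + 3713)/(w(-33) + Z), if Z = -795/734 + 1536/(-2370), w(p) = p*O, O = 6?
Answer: -1076510090/57908069 - 289930*I*√1381/57908069 ≈ -18.59 - 0.18606*I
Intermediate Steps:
w(p) = 6*p (w(p) = p*6 = 6*p)
Z = -501929/289930 (Z = -795*1/734 + 1536*(-1/2370) = -795/734 - 256/395 = -501929/289930 ≈ -1.7312)
(√(y + M(18)) + 3713)/(w(-33) + Z) = (√(-1402 + 21) + 3713)/(6*(-33) - 501929/289930) = (√(-1381) + 3713)/(-198 - 501929/289930) = (I*√1381 + 3713)/(-57908069/289930) = (3713 + I*√1381)*(-289930/57908069) = -1076510090/57908069 - 289930*I*√1381/57908069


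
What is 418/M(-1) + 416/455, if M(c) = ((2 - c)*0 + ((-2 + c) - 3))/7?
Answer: -51109/105 ≈ -486.75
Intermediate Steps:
M(c) = -5/7 + c/7 (M(c) = (0 + (-5 + c))*(⅐) = (-5 + c)*(⅐) = -5/7 + c/7)
418/M(-1) + 416/455 = 418/(-5/7 + (⅐)*(-1)) + 416/455 = 418/(-5/7 - ⅐) + 416*(1/455) = 418/(-6/7) + 32/35 = 418*(-7/6) + 32/35 = -1463/3 + 32/35 = -51109/105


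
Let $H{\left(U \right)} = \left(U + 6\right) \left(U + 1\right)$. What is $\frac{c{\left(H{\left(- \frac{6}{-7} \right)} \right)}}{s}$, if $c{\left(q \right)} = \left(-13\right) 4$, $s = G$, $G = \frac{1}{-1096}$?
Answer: $56992$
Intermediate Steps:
$G = - \frac{1}{1096} \approx -0.00091241$
$H{\left(U \right)} = \left(1 + U\right) \left(6 + U\right)$ ($H{\left(U \right)} = \left(6 + U\right) \left(1 + U\right) = \left(1 + U\right) \left(6 + U\right)$)
$s = - \frac{1}{1096} \approx -0.00091241$
$c{\left(q \right)} = -52$
$\frac{c{\left(H{\left(- \frac{6}{-7} \right)} \right)}}{s} = - \frac{52}{- \frac{1}{1096}} = \left(-52\right) \left(-1096\right) = 56992$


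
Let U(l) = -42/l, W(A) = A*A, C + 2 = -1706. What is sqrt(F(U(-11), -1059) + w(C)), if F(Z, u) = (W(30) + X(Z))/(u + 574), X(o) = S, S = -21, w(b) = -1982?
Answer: I*sqrt(466642265)/485 ≈ 44.54*I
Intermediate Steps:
C = -1708 (C = -2 - 1706 = -1708)
X(o) = -21
W(A) = A**2
F(Z, u) = 879/(574 + u) (F(Z, u) = (30**2 - 21)/(u + 574) = (900 - 21)/(574 + u) = 879/(574 + u))
sqrt(F(U(-11), -1059) + w(C)) = sqrt(879/(574 - 1059) - 1982) = sqrt(879/(-485) - 1982) = sqrt(879*(-1/485) - 1982) = sqrt(-879/485 - 1982) = sqrt(-962149/485) = I*sqrt(466642265)/485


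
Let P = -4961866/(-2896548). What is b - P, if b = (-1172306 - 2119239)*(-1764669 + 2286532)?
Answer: -2487751733531804723/1448274 ≈ -1.7177e+12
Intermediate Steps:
P = 2480933/1448274 (P = -4961866*(-1/2896548) = 2480933/1448274 ≈ 1.7130)
b = -1717735548335 (b = -3291545*521863 = -1717735548335)
b - P = -1717735548335 - 1*2480933/1448274 = -1717735548335 - 2480933/1448274 = -2487751733531804723/1448274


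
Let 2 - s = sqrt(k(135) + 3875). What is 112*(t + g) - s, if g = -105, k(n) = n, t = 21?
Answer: -9410 + sqrt(4010) ≈ -9346.7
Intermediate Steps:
s = 2 - sqrt(4010) (s = 2 - sqrt(135 + 3875) = 2 - sqrt(4010) ≈ -61.325)
112*(t + g) - s = 112*(21 - 105) - (2 - sqrt(4010)) = 112*(-84) + (-2 + sqrt(4010)) = -9408 + (-2 + sqrt(4010)) = -9410 + sqrt(4010)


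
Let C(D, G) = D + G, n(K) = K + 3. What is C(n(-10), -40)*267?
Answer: -12549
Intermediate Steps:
n(K) = 3 + K
C(n(-10), -40)*267 = ((3 - 10) - 40)*267 = (-7 - 40)*267 = -47*267 = -12549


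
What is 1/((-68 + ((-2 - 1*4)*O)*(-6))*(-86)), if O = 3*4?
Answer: -1/31304 ≈ -3.1945e-5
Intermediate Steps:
O = 12
1/((-68 + ((-2 - 1*4)*O)*(-6))*(-86)) = 1/((-68 + ((-2 - 1*4)*12)*(-6))*(-86)) = 1/((-68 + ((-2 - 4)*12)*(-6))*(-86)) = 1/((-68 - 6*12*(-6))*(-86)) = 1/((-68 - 72*(-6))*(-86)) = 1/((-68 + 432)*(-86)) = 1/(364*(-86)) = 1/(-31304) = -1/31304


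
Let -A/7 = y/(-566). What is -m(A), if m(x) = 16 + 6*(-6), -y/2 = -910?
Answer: 20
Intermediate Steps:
y = 1820 (y = -2*(-910) = 1820)
A = 6370/283 (A = -12740/(-566) = -12740*(-1)/566 = -7*(-910/283) = 6370/283 ≈ 22.509)
m(x) = -20 (m(x) = 16 - 36 = -20)
-m(A) = -1*(-20) = 20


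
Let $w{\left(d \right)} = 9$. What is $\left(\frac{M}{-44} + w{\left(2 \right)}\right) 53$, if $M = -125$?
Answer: $\frac{27613}{44} \approx 627.57$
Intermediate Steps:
$\left(\frac{M}{-44} + w{\left(2 \right)}\right) 53 = \left(- \frac{125}{-44} + 9\right) 53 = \left(\left(-125\right) \left(- \frac{1}{44}\right) + 9\right) 53 = \left(\frac{125}{44} + 9\right) 53 = \frac{521}{44} \cdot 53 = \frac{27613}{44}$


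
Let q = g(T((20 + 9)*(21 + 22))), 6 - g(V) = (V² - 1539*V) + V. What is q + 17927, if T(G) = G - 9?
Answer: 389333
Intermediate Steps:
T(G) = -9 + G
g(V) = 6 - V² + 1538*V (g(V) = 6 - ((V² - 1539*V) + V) = 6 - (V² - 1538*V) = 6 + (-V² + 1538*V) = 6 - V² + 1538*V)
q = 371406 (q = 6 - (-9 + (20 + 9)*(21 + 22))² + 1538*(-9 + (20 + 9)*(21 + 22)) = 6 - (-9 + 29*43)² + 1538*(-9 + 29*43) = 6 - (-9 + 1247)² + 1538*(-9 + 1247) = 6 - 1*1238² + 1538*1238 = 6 - 1*1532644 + 1904044 = 6 - 1532644 + 1904044 = 371406)
q + 17927 = 371406 + 17927 = 389333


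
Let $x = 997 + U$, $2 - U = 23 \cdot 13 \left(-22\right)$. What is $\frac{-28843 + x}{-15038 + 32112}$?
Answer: $- \frac{10633}{8537} \approx -1.2455$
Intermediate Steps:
$U = 6580$ ($U = 2 - 23 \cdot 13 \left(-22\right) = 2 - 299 \left(-22\right) = 2 - -6578 = 2 + 6578 = 6580$)
$x = 7577$ ($x = 997 + 6580 = 7577$)
$\frac{-28843 + x}{-15038 + 32112} = \frac{-28843 + 7577}{-15038 + 32112} = - \frac{21266}{17074} = \left(-21266\right) \frac{1}{17074} = - \frac{10633}{8537}$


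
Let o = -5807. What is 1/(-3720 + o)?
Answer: -1/9527 ≈ -0.00010496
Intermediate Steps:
1/(-3720 + o) = 1/(-3720 - 5807) = 1/(-9527) = -1/9527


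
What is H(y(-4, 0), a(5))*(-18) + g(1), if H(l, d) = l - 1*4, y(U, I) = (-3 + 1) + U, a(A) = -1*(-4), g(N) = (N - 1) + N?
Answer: 181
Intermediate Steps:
g(N) = -1 + 2*N (g(N) = (-1 + N) + N = -1 + 2*N)
a(A) = 4
y(U, I) = -2 + U
H(l, d) = -4 + l (H(l, d) = l - 4 = -4 + l)
H(y(-4, 0), a(5))*(-18) + g(1) = (-4 + (-2 - 4))*(-18) + (-1 + 2*1) = (-4 - 6)*(-18) + (-1 + 2) = -10*(-18) + 1 = 180 + 1 = 181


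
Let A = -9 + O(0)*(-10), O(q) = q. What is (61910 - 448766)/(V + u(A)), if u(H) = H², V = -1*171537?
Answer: 16119/7144 ≈ 2.2563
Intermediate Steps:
V = -171537
A = -9 (A = -9 + 0*(-10) = -9 + 0 = -9)
(61910 - 448766)/(V + u(A)) = (61910 - 448766)/(-171537 + (-9)²) = -386856/(-171537 + 81) = -386856/(-171456) = -386856*(-1/171456) = 16119/7144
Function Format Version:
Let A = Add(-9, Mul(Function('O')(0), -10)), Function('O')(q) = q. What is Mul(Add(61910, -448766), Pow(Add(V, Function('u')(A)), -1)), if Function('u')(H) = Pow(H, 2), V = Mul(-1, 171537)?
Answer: Rational(16119, 7144) ≈ 2.2563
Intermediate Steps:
V = -171537
A = -9 (A = Add(-9, Mul(0, -10)) = Add(-9, 0) = -9)
Mul(Add(61910, -448766), Pow(Add(V, Function('u')(A)), -1)) = Mul(Add(61910, -448766), Pow(Add(-171537, Pow(-9, 2)), -1)) = Mul(-386856, Pow(Add(-171537, 81), -1)) = Mul(-386856, Pow(-171456, -1)) = Mul(-386856, Rational(-1, 171456)) = Rational(16119, 7144)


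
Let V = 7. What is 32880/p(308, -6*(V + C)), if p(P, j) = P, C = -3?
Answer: 8220/77 ≈ 106.75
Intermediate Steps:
32880/p(308, -6*(V + C)) = 32880/308 = 32880*(1/308) = 8220/77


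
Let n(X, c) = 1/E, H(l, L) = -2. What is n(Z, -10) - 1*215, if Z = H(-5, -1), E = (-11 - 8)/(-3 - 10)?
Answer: -4072/19 ≈ -214.32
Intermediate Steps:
E = 19/13 (E = -19/(-13) = -19*(-1/13) = 19/13 ≈ 1.4615)
Z = -2
n(X, c) = 13/19 (n(X, c) = 1/(19/13) = 13/19)
n(Z, -10) - 1*215 = 13/19 - 1*215 = 13/19 - 215 = -4072/19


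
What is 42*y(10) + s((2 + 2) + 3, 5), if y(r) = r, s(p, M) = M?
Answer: 425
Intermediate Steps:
42*y(10) + s((2 + 2) + 3, 5) = 42*10 + 5 = 420 + 5 = 425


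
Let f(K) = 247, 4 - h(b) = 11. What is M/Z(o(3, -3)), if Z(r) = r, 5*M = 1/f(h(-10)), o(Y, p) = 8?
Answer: 1/9880 ≈ 0.00010121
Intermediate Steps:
h(b) = -7 (h(b) = 4 - 1*11 = 4 - 11 = -7)
M = 1/1235 (M = (⅕)/247 = (⅕)*(1/247) = 1/1235 ≈ 0.00080972)
M/Z(o(3, -3)) = (1/1235)/8 = (1/1235)*(⅛) = 1/9880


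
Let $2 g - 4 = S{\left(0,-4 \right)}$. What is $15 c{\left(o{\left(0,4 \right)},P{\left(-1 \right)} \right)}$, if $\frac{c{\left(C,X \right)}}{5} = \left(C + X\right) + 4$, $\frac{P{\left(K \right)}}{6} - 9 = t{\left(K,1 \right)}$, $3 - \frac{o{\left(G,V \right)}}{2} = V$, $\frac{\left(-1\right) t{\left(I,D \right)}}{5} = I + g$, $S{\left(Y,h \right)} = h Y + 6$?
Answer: $-4800$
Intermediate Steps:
$S{\left(Y,h \right)} = 6 + Y h$ ($S{\left(Y,h \right)} = Y h + 6 = 6 + Y h$)
$g = 5$ ($g = 2 + \frac{6 + 0 \left(-4\right)}{2} = 2 + \frac{6 + 0}{2} = 2 + \frac{1}{2} \cdot 6 = 2 + 3 = 5$)
$t{\left(I,D \right)} = -25 - 5 I$ ($t{\left(I,D \right)} = - 5 \left(I + 5\right) = - 5 \left(5 + I\right) = -25 - 5 I$)
$o{\left(G,V \right)} = 6 - 2 V$
$P{\left(K \right)} = -96 - 30 K$ ($P{\left(K \right)} = 54 + 6 \left(-25 - 5 K\right) = 54 - \left(150 + 30 K\right) = -96 - 30 K$)
$c{\left(C,X \right)} = 20 + 5 C + 5 X$ ($c{\left(C,X \right)} = 5 \left(\left(C + X\right) + 4\right) = 5 \left(4 + C + X\right) = 20 + 5 C + 5 X$)
$15 c{\left(o{\left(0,4 \right)},P{\left(-1 \right)} \right)} = 15 \left(20 + 5 \left(6 - 8\right) + 5 \left(-96 - -30\right)\right) = 15 \left(20 + 5 \left(6 - 8\right) + 5 \left(-96 + 30\right)\right) = 15 \left(20 + 5 \left(-2\right) + 5 \left(-66\right)\right) = 15 \left(20 - 10 - 330\right) = 15 \left(-320\right) = -4800$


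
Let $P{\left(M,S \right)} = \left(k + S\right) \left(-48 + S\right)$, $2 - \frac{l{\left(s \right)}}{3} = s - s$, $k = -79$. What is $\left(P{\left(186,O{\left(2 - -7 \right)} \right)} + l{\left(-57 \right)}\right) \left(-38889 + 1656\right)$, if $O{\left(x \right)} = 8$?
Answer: $-105965118$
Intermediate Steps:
$l{\left(s \right)} = 6$ ($l{\left(s \right)} = 6 - 3 \left(s - s\right) = 6 - 0 = 6 + 0 = 6$)
$P{\left(M,S \right)} = \left(-79 + S\right) \left(-48 + S\right)$
$\left(P{\left(186,O{\left(2 - -7 \right)} \right)} + l{\left(-57 \right)}\right) \left(-38889 + 1656\right) = \left(\left(3792 + 8^{2} - 1016\right) + 6\right) \left(-38889 + 1656\right) = \left(\left(3792 + 64 - 1016\right) + 6\right) \left(-37233\right) = \left(2840 + 6\right) \left(-37233\right) = 2846 \left(-37233\right) = -105965118$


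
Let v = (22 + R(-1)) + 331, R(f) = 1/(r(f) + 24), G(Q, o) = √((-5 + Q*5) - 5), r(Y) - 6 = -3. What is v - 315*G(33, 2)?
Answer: 9532/27 - 315*√155 ≈ -3568.7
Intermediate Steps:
r(Y) = 3 (r(Y) = 6 - 3 = 3)
G(Q, o) = √(-10 + 5*Q) (G(Q, o) = √((-5 + 5*Q) - 5) = √(-10 + 5*Q))
R(f) = 1/27 (R(f) = 1/(3 + 24) = 1/27)
v = 9532/27 (v = (22 + 1/27) + 331 = 595/27 + 331 = 9532/27 ≈ 353.04)
v - 315*G(33, 2) = 9532/27 - 315*√(-10 + 5*33) = 9532/27 - 315*√(-10 + 165) = 9532/27 - 315*√155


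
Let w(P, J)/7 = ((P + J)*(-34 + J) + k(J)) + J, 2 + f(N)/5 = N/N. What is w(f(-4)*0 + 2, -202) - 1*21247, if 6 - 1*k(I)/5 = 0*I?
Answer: 307949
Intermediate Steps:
f(N) = -5 (f(N) = -10 + 5*(N/N) = -10 + 5*1 = -10 + 5 = -5)
k(I) = 30 (k(I) = 30 - 0*I = 30 - 5*0 = 30 + 0 = 30)
w(P, J) = 210 + 7*J + 7*(-34 + J)*(J + P) (w(P, J) = 7*(((P + J)*(-34 + J) + 30) + J) = 7*(((J + P)*(-34 + J) + 30) + J) = 7*(((-34 + J)*(J + P) + 30) + J) = 7*((30 + (-34 + J)*(J + P)) + J) = 7*(30 + J + (-34 + J)*(J + P)) = 210 + 7*J + 7*(-34 + J)*(J + P))
w(f(-4)*0 + 2, -202) - 1*21247 = (210 - 238*(-5*0 + 2) - 231*(-202) + 7*(-202)**2 + 7*(-202)*(-5*0 + 2)) - 1*21247 = (210 - 238*(0 + 2) + 46662 + 7*40804 + 7*(-202)*(0 + 2)) - 21247 = (210 - 238*2 + 46662 + 285628 + 7*(-202)*2) - 21247 = (210 - 476 + 46662 + 285628 - 2828) - 21247 = 329196 - 21247 = 307949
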